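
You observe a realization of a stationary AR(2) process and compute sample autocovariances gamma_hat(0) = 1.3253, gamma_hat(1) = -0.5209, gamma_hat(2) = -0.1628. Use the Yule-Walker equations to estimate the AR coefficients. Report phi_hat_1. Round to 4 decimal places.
\hat\phi_{1} = -0.5220

The Yule-Walker equations for an AR(p) process read, in matrix form,
  Gamma_p phi = r_p,   with   (Gamma_p)_{ij} = gamma(|i - j|),
                       (r_p)_i = gamma(i),   i,j = 1..p.
Substitute the sample gammas (Toeplitz matrix and right-hand side of size 2):
  Gamma_p = [[1.3253, -0.5209], [-0.5209, 1.3253]]
  r_p     = [-0.5209, -0.1628]
Written out:
  1.3253 phi_1 - 0.5209 phi_2 = -0.5209
  -0.5209 phi_1 + 1.3253 phi_2 = -0.1628
Solve by Cramer's rule:
  det = gamma(0)^2 - gamma(1)^2 = (1.3253)^2 - (-0.5209)^2 = 1.75642009 - 0.27133681 = 1.48508328
  phi_hat_1 = [gamma(1) gamma(0) - gamma(1) gamma(2)] / det = [(-0.5209)(1.3253) - (-0.5209)(-0.1628)] / 1.48508328 = -0.77515129 / 1.48508328 = -0.522
  phi_hat_2 = [gamma(0) gamma(2) - gamma(1)^2] / det = [(1.3253)(-0.1628) - (-0.5209)^2] / 1.48508328 = -0.48709565 / 1.48508328 = -0.328
So phi_hat = [-0.5220, -0.3280].
Therefore phi_hat_1 = -0.5220.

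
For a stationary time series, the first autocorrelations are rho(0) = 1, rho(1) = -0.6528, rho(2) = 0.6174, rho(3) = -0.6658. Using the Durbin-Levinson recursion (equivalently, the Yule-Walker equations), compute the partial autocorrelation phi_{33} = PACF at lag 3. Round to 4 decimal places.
\phi_{33} = -0.3519

The PACF at lag k is phi_{kk}, the last component of the solution
to the Yule-Walker system G_k phi = r_k where
  (G_k)_{ij} = rho(|i - j|), (r_k)_i = rho(i), i,j = 1..k.
Equivalently, Durbin-Levinson gives phi_{kk} iteratively:
  phi_{11} = rho(1)
  phi_{kk} = [rho(k) - sum_{j=1..k-1} phi_{k-1,j} rho(k-j)]
            / [1 - sum_{j=1..k-1} phi_{k-1,j} rho(j)],
  phi_{k,j} = phi_{k-1,j} - phi_{kk} phi_{k-1,k-j},  j = 1..k-1.
Step k = 1:
  phi_11 = rho(1) = -0.6528.
Step k = 2:
  phi_22 = [rho(2) - phi_11 rho(1)] / [1 - phi_11 rho(1)] = [0.6174 - (-0.6528)(-0.6528)] / [1 - (-0.6528)(-0.6528)]
         = 0.19125216 / 0.57385216 = 0.333278.
  Update: phi_21 = phi_11 - phi_22 phi_11 = -0.6528 - (0.333278)(-0.6528) = -0.435236.
Step k = 3:
  phi_33 = [rho(3) - phi_21 rho(2) - phi_22 rho(1)] / [1 - phi_21 rho(1) - phi_22 rho(2)]
    numerator   = -0.6658 - (-0.435236)(0.6174) - (0.333278)(-0.6528) = -0.1795214
    denominator = 1 - (-0.435236)(-0.6528) - (0.333278)(0.6174) = 0.51011207
  phi_33 = -0.1795214 / 0.51011207 = -0.3519.
Therefore phi_{33} = -0.3519.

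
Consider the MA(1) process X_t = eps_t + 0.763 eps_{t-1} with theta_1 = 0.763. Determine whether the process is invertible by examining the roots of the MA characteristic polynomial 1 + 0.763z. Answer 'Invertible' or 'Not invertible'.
\text{Invertible}

The MA(q) characteristic polynomial is P(z) = 1 + 0.763z.
Invertibility requires all roots to lie outside the unit circle, i.e. |z| > 1 for every root.
This is linear in z: 1 + (0.763) z = 0  =>  z = -1/(0.763) = -1.310616,  |z| = 1.310616.
Moduli of all roots: 1.3106.
All moduli strictly greater than 1? Yes.
Verdict: Invertible.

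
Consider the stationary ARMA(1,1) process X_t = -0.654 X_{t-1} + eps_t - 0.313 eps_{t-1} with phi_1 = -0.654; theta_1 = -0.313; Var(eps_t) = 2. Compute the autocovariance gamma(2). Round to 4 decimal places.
\gamma(2) = 2.6626

Multiply the model equation by X_{t-k} and take expectations. With theta_0 = psi_0 = 1 and psi_j the MA(infinity) weights, this gives
  gamma(k) - sum_i phi_i gamma(k-i) = c_k,
  c_k = sigma^2 * sum_{j=k..q} theta_j psi_{j-k}   (c_k = 0 for k > q),
using gamma(-m) = gamma(m).
psi-weights needed (psi_j = theta_j + sum_i phi_i psi_{j-i}):
  psi_1 = theta_1 + phi_1 = -0.313 + (-0.654) = -0.967
Right-hand sides:
  c_0 = sigma^2 (1 + theta_1 psi_1) = 2 * (1 + (-0.313)(-0.967)) = 2 * 1.302671 = 2.605342
  c_1 = sigma^2 theta_1 = 2 * (-0.313) = -0.626
  c_2 = 0
Equations for k = 0 and k = 1 (AR order 1):
  gamma(0) = phi_1 gamma(1) + c_0
  gamma(1) = phi_1 gamma(0) + c_1
Substituting the second into the first: gamma(0) (1 - phi_1^2) = c_0 + phi_1 c_1, so
  gamma(0) = (c_0 + phi_1 c_1) / (1 - phi_1^2) = (2.605342 + (-0.654)(-0.626)) / (1 - (-0.654)^2) = 3.014746 / 0.572284 = 5.267919.
  gamma(1) = phi_1 gamma(0) + c_1 = (-0.654)(5.267919) + (-0.626) = -4.071219.
For k = 2 (> q): gamma(2) = phi_1 gamma(1) = (-0.654)(-4.071219) = 2.662577.
Therefore gamma(2) = 2.6626 (to 4 decimal places).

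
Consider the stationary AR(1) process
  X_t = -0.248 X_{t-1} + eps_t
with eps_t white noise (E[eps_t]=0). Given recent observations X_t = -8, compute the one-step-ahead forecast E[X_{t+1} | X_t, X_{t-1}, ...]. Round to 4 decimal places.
E[X_{t+1} \mid \mathcal F_t] = 1.9840

For an AR(p) model X_t = c + sum_i phi_i X_{t-i} + eps_t, the
one-step-ahead conditional mean is
  E[X_{t+1} | X_t, ...] = c + sum_i phi_i X_{t+1-i}.
Substitute known values:
  E[X_{t+1} | ...] = (-0.248) * (-8)
                   = 1.9840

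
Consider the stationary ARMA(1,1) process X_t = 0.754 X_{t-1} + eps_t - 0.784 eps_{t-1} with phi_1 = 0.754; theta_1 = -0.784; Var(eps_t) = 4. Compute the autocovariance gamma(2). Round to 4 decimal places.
\gamma(2) = -0.0857

Multiply the model equation by X_{t-k} and take expectations. With theta_0 = psi_0 = 1 and psi_j the MA(infinity) weights, this gives
  gamma(k) - sum_i phi_i gamma(k-i) = c_k,
  c_k = sigma^2 * sum_{j=k..q} theta_j psi_{j-k}   (c_k = 0 for k > q),
using gamma(-m) = gamma(m).
psi-weights needed (psi_j = theta_j + sum_i phi_i psi_{j-i}):
  psi_1 = theta_1 + phi_1 = -0.784 + (0.754) = -0.03
Right-hand sides:
  c_0 = sigma^2 (1 + theta_1 psi_1) = 4 * (1 + (-0.784)(-0.03)) = 4 * 1.02352 = 4.09408
  c_1 = sigma^2 theta_1 = 4 * (-0.784) = -3.136
  c_2 = 0
Equations for k = 0 and k = 1 (AR order 1):
  gamma(0) = phi_1 gamma(1) + c_0
  gamma(1) = phi_1 gamma(0) + c_1
Substituting the second into the first: gamma(0) (1 - phi_1^2) = c_0 + phi_1 c_1, so
  gamma(0) = (c_0 + phi_1 c_1) / (1 - phi_1^2) = (4.09408 + (0.754)(-3.136)) / (1 - (0.754)^2) = 1.729536 / 0.431484 = 4.008343.
  gamma(1) = phi_1 gamma(0) + c_1 = (0.754)(4.008343) + (-3.136) = -0.113709.
For k = 2 (> q): gamma(2) = phi_1 gamma(1) = (0.754)(-0.113709) = -0.085737.
Therefore gamma(2) = -0.0857 (to 4 decimal places).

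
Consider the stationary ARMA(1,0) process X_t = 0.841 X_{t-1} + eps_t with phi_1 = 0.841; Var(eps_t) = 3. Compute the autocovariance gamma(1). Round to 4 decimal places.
\gamma(1) = 8.6192

Multiply the model equation by X_{t-k} and take expectations. With theta_0 = psi_0 = 1 and psi_j the MA(infinity) weights, this gives
  gamma(k) - sum_i phi_i gamma(k-i) = c_k,
  c_k = sigma^2 * sum_{j=k..q} theta_j psi_{j-k}   (c_k = 0 for k > q),
using gamma(-m) = gamma(m).
Pure AR (q = 0): c_0 = sigma^2 = 3, c_k = 0 for k >= 1.
Equations for k = 0 and k = 1 (AR order 1):
  gamma(0) = phi_1 gamma(1) + c_0
  gamma(1) = phi_1 gamma(0) + c_1
Substituting the second into the first: gamma(0) (1 - phi_1^2) = c_0 + phi_1 c_1, so
  gamma(0) = c_0 / (1 - phi_1^2) = 3 / (1 - (0.841)^2) = 3 / 0.292719 = 10.248737.
  gamma(1) = phi_1 gamma(0) = (0.841)(10.248737) = 8.619188.
Therefore gamma(1) = 8.6192 (to 4 decimal places).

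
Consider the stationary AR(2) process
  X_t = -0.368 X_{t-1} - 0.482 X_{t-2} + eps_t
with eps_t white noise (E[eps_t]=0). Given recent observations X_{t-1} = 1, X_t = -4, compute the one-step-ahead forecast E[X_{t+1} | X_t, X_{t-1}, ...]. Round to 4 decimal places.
E[X_{t+1} \mid \mathcal F_t] = 0.9900

For an AR(p) model X_t = c + sum_i phi_i X_{t-i} + eps_t, the
one-step-ahead conditional mean is
  E[X_{t+1} | X_t, ...] = c + sum_i phi_i X_{t+1-i}.
Substitute known values:
  E[X_{t+1} | ...] = (-0.368) * (-4) + (-0.482) * (1)
                   = 0.9900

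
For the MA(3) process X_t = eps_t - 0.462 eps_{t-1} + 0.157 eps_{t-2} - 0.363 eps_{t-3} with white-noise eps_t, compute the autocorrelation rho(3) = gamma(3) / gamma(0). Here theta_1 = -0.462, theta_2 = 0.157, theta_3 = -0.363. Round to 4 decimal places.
\rho(3) = -0.2650

For an MA(q) process with theta_0 = 1, the autocovariance is
  gamma(k) = sigma^2 * sum_{i=0..q-k} theta_i * theta_{i+k},
and rho(k) = gamma(k) / gamma(0). Sigma^2 cancels.
  numerator   = (1)*(-0.363) = -0.363.
  denominator = (1)^2 + (-0.462)^2 + (0.157)^2 + (-0.363)^2 = 1.369862.
  rho(3) = -0.363 / 1.369862 = -0.2650.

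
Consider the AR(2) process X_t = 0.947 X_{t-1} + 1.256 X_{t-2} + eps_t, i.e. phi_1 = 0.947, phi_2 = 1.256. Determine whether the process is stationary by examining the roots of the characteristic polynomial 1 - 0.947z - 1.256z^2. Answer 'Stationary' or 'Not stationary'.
\text{Not stationary}

The AR(p) characteristic polynomial is P(z) = 1 - 0.947z - 1.256z^2.
Stationarity requires all roots to lie outside the unit circle, i.e. |z| > 1 for every root.
Set 1 + (-0.947) z + (-1.256) z^2 = 0, i.e. a z^2 + b z + c = 0 with a = -1.256, b = -0.947, c = 1.
Discriminant D = b^2 - 4ac = (-0.947)^2 - 4*(-1.256)*1 = 0.896809 - (-5.024) = 5.920809.
D >= 0, so the roots are real: z = (-b +/- sqrt(D)) / (2a) = (0.947 +/- 2.433271) / (-2.512).
  z_1 = (0.947 + 2.433271) / (-2.512) = -1.3456,   |z_1| = 1.3456.
  z_2 = (0.947 - 2.433271) / (-2.512) = 0.5917,   |z_2| = 0.5917.
Moduli of all roots: 1.3456, 0.5917.
All moduli strictly greater than 1? No.
Verdict: Not stationary.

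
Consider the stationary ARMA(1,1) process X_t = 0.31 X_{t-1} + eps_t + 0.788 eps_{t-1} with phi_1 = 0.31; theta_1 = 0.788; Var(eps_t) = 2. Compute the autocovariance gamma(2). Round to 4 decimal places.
\gamma(2) = 0.9371

Multiply the model equation by X_{t-k} and take expectations. With theta_0 = psi_0 = 1 and psi_j the MA(infinity) weights, this gives
  gamma(k) - sum_i phi_i gamma(k-i) = c_k,
  c_k = sigma^2 * sum_{j=k..q} theta_j psi_{j-k}   (c_k = 0 for k > q),
using gamma(-m) = gamma(m).
psi-weights needed (psi_j = theta_j + sum_i phi_i psi_{j-i}):
  psi_1 = theta_1 + phi_1 = 0.788 + (0.31) = 1.098
Right-hand sides:
  c_0 = sigma^2 (1 + theta_1 psi_1) = 2 * (1 + (0.788)(1.098)) = 2 * 1.865224 = 3.730448
  c_1 = sigma^2 theta_1 = 2 * (0.788) = 1.576
  c_2 = 0
Equations for k = 0 and k = 1 (AR order 1):
  gamma(0) = phi_1 gamma(1) + c_0
  gamma(1) = phi_1 gamma(0) + c_1
Substituting the second into the first: gamma(0) (1 - phi_1^2) = c_0 + phi_1 c_1, so
  gamma(0) = (c_0 + phi_1 c_1) / (1 - phi_1^2) = (3.730448 + (0.31)(1.576)) / (1 - (0.31)^2) = 4.219008 / 0.9039 = 4.667561.
  gamma(1) = phi_1 gamma(0) + c_1 = (0.31)(4.667561) + (1.576) = 3.022944.
For k = 2 (> q): gamma(2) = phi_1 gamma(1) = (0.31)(3.022944) = 0.937113.
Therefore gamma(2) = 0.9371 (to 4 decimal places).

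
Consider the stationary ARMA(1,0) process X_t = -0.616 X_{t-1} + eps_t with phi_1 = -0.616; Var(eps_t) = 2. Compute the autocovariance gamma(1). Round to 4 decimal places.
\gamma(1) = -1.9854

Multiply the model equation by X_{t-k} and take expectations. With theta_0 = psi_0 = 1 and psi_j the MA(infinity) weights, this gives
  gamma(k) - sum_i phi_i gamma(k-i) = c_k,
  c_k = sigma^2 * sum_{j=k..q} theta_j psi_{j-k}   (c_k = 0 for k > q),
using gamma(-m) = gamma(m).
Pure AR (q = 0): c_0 = sigma^2 = 2, c_k = 0 for k >= 1.
Equations for k = 0 and k = 1 (AR order 1):
  gamma(0) = phi_1 gamma(1) + c_0
  gamma(1) = phi_1 gamma(0) + c_1
Substituting the second into the first: gamma(0) (1 - phi_1^2) = c_0 + phi_1 c_1, so
  gamma(0) = c_0 / (1 - phi_1^2) = 2 / (1 - (-0.616)^2) = 2 / 0.620544 = 3.222979.
  gamma(1) = phi_1 gamma(0) = (-0.616)(3.222979) = -1.985355.
Therefore gamma(1) = -1.9854 (to 4 decimal places).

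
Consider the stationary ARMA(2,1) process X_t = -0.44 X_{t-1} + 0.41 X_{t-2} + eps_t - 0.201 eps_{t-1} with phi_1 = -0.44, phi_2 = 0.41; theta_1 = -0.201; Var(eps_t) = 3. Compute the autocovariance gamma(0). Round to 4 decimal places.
\gamma(0) = 10.8892

Multiply the model equation by X_{t-k} and take expectations. With theta_0 = psi_0 = 1 and psi_j the MA(infinity) weights, this gives
  gamma(k) - sum_i phi_i gamma(k-i) = c_k,
  c_k = sigma^2 * sum_{j=k..q} theta_j psi_{j-k}   (c_k = 0 for k > q),
using gamma(-m) = gamma(m).
psi-weights needed (psi_j = theta_j + sum_i phi_i psi_{j-i}):
  psi_1 = theta_1 + phi_1 = -0.201 + (-0.44) = -0.641
Right-hand sides:
  c_0 = sigma^2 (1 + theta_1 psi_1) = 3 * (1 + (-0.201)(-0.641)) = 3 * 1.128841 = 3.386523
  c_1 = sigma^2 theta_1 = 3 * (-0.201) = -0.603
  c_2 = 0
Equations for k = 0, 1, 2 (AR order 2, c_2 = 0):
  (E0) gamma(0) = phi_1 gamma(1) + phi_2 gamma(2) + c_0
  (E1) gamma(1) = phi_1 gamma(0) + phi_2 gamma(1) + c_1
  (E2) gamma(2) = phi_1 gamma(1) + phi_2 gamma(0)
From (E1): gamma(1) = A gamma(0) + B with
  A = phi_1 / (1 - phi_2) = -0.44 / 0.59 = -0.745763,   B = c_1 / (1 - phi_2) = -0.603 / 0.59 = -1.022034.
Insert (E2) into (E0): gamma(0) (1 - phi_2^2) = phi_1 (1 + phi_2) gamma(1) + c_0.
  phi_1 (1 + phi_2) = (-0.44)(1.41) = -0.6204,   1 - phi_2^2 = 0.8319.
Replace gamma(1) by A gamma(0) + B and collect gamma(0):
  gamma(0) [0.8319 - (-0.6204)(-0.745763)] = (-0.6204)(-1.022034) + 3.386523
  gamma(0) * 0.369229 = 4.020593
  gamma(0) = 4.020593 / 0.369229 = 10.889163.
Therefore gamma(0) = 10.8892 (to 4 decimal places).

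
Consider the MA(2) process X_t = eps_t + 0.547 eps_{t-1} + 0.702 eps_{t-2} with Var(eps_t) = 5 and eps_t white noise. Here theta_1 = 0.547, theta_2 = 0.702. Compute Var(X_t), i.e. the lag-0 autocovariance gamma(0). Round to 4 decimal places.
\gamma(0) = 8.9601

For an MA(q) process X_t = eps_t + sum_i theta_i eps_{t-i} with
Var(eps_t) = sigma^2, the variance is
  gamma(0) = sigma^2 * (1 + sum_i theta_i^2).
  sum_i theta_i^2 = (0.547)^2 + (0.702)^2 = 0.299209 + 0.492804 = 0.792013.
  gamma(0) = 5 * (1 + 0.792013) = 5 * 1.792013 = 8.960065, which rounds to 8.9601.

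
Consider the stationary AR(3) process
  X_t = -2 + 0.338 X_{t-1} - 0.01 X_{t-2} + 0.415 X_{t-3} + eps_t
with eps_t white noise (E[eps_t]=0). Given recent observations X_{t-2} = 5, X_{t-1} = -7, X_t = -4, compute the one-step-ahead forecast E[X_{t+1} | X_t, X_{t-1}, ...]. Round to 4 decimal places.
E[X_{t+1} \mid \mathcal F_t] = -1.2070

For an AR(p) model X_t = c + sum_i phi_i X_{t-i} + eps_t, the
one-step-ahead conditional mean is
  E[X_{t+1} | X_t, ...] = c + sum_i phi_i X_{t+1-i}.
Substitute known values:
  E[X_{t+1} | ...] = -2 + (0.338) * (-4) + (-0.01) * (-7) + (0.415) * (5)
                   = -1.2070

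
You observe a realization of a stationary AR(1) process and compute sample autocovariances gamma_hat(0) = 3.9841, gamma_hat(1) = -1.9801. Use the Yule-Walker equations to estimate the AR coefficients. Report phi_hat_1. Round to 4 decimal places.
\hat\phi_{1} = -0.4970

The Yule-Walker equations for an AR(p) process read, in matrix form,
  Gamma_p phi = r_p,   with   (Gamma_p)_{ij} = gamma(|i - j|),
                       (r_p)_i = gamma(i),   i,j = 1..p.
Substitute the sample gammas (Toeplitz matrix and right-hand side of size 1):
  Gamma_p = [[3.9841]]
  r_p     = [-1.9801]
With p = 1 this is the single equation gamma(0) phi_1 = gamma(1):
  phi_hat_1 = gamma(1) / gamma(0) = -1.9801 / 3.9841 = -0.4970.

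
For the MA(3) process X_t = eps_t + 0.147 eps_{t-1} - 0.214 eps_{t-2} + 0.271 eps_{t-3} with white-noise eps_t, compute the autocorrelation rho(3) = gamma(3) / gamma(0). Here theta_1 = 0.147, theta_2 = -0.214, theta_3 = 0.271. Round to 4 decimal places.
\rho(3) = 0.2375

For an MA(q) process with theta_0 = 1, the autocovariance is
  gamma(k) = sigma^2 * sum_{i=0..q-k} theta_i * theta_{i+k},
and rho(k) = gamma(k) / gamma(0). Sigma^2 cancels.
  numerator   = (1)*(0.271) = 0.271.
  denominator = (1)^2 + (0.147)^2 + (-0.214)^2 + (0.271)^2 = 1.140846.
  rho(3) = 0.271 / 1.140846 = 0.2375.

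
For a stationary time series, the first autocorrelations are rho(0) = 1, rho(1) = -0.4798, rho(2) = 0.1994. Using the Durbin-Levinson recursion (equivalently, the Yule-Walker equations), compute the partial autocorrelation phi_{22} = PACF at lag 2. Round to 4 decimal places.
\phi_{22} = -0.0400

The PACF at lag k is phi_{kk}, the last component of the solution
to the Yule-Walker system G_k phi = r_k where
  (G_k)_{ij} = rho(|i - j|), (r_k)_i = rho(i), i,j = 1..k.
Equivalently, Durbin-Levinson gives phi_{kk} iteratively:
  phi_{11} = rho(1)
  phi_{kk} = [rho(k) - sum_{j=1..k-1} phi_{k-1,j} rho(k-j)]
            / [1 - sum_{j=1..k-1} phi_{k-1,j} rho(j)],
  phi_{k,j} = phi_{k-1,j} - phi_{kk} phi_{k-1,k-j},  j = 1..k-1.
Step k = 1:
  phi_11 = rho(1) = -0.4798.
Step k = 2:
  phi_22 = [rho(2) - phi_11 rho(1)] / [1 - phi_11 rho(1)] = [0.1994 - (-0.4798)(-0.4798)] / [1 - (-0.4798)(-0.4798)]
         = -0.03080804 / 0.76979196 = -0.04.
Therefore phi_{22} = -0.0400.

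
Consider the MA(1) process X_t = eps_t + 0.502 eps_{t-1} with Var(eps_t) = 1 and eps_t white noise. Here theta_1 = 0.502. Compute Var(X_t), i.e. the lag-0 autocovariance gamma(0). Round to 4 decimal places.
\gamma(0) = 1.2520

For an MA(q) process X_t = eps_t + sum_i theta_i eps_{t-i} with
Var(eps_t) = sigma^2, the variance is
  gamma(0) = sigma^2 * (1 + sum_i theta_i^2).
  sum_i theta_i^2 = (0.502)^2 = 0.252004.
  gamma(0) = 1 * (1 + 0.252004) = 1 * 1.252004 = 1.252004, which rounds to 1.2520.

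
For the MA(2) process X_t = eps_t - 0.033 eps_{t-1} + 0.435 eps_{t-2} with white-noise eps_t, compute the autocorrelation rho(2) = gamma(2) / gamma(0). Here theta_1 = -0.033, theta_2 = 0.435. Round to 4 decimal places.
\rho(2) = 0.3654

For an MA(q) process with theta_0 = 1, the autocovariance is
  gamma(k) = sigma^2 * sum_{i=0..q-k} theta_i * theta_{i+k},
and rho(k) = gamma(k) / gamma(0). Sigma^2 cancels.
  numerator   = (1)*(0.435) = 0.435.
  denominator = (1)^2 + (-0.033)^2 + (0.435)^2 = 1.190314.
  rho(2) = 0.435 / 1.190314 = 0.3654.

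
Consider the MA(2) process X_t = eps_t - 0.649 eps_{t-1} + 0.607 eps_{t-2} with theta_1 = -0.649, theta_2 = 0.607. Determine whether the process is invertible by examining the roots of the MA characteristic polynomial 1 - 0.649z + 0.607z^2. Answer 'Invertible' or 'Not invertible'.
\text{Invertible}

The MA(q) characteristic polynomial is P(z) = 1 - 0.649z + 0.607z^2.
Invertibility requires all roots to lie outside the unit circle, i.e. |z| > 1 for every root.
Set 1 + (-0.649) z + (0.607) z^2 = 0, i.e. a z^2 + b z + c = 0 with a = 0.607, b = -0.649, c = 1.
Discriminant D = b^2 - 4ac = (-0.649)^2 - 4*(0.607)*1 = 0.421201 - (2.428) = -2.006799.
D < 0, so the roots are the complex-conjugate pair z = (-b +/- i sqrt(-D)) / (2a) = 0.5346 +/- 1.1669i.
For a conjugate pair |z|^2 = z * conj(z) = (product of roots) = c/a = 1/(0.607) = 1.647446, so |z| = sqrt(1.647446) = 1.2835 for both roots.
Moduli of all roots: 1.2835, 1.2835.
All moduli strictly greater than 1? Yes.
Verdict: Invertible.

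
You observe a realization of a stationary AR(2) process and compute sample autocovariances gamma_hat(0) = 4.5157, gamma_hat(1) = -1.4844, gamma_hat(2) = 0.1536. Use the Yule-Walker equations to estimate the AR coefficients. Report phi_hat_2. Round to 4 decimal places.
\hat\phi_{2} = -0.0830

The Yule-Walker equations for an AR(p) process read, in matrix form,
  Gamma_p phi = r_p,   with   (Gamma_p)_{ij} = gamma(|i - j|),
                       (r_p)_i = gamma(i),   i,j = 1..p.
Substitute the sample gammas (Toeplitz matrix and right-hand side of size 2):
  Gamma_p = [[4.5157, -1.4844], [-1.4844, 4.5157]]
  r_p     = [-1.4844, 0.1536]
Written out:
  4.5157 phi_1 - 1.4844 phi_2 = -1.4844
  -1.4844 phi_1 + 4.5157 phi_2 = 0.1536
Solve by Cramer's rule:
  det = gamma(0)^2 - gamma(1)^2 = (4.5157)^2 - (-1.4844)^2 = 20.39154649 - 2.20344336 = 18.18810313
  phi_hat_1 = [gamma(1) gamma(0) - gamma(1) gamma(2)] / det = [(-1.4844)(4.5157) - (-1.4844)(0.1536)] / 18.18810313 = -6.47510124 / 18.18810313 = -0.356
  phi_hat_2 = [gamma(0) gamma(2) - gamma(1)^2] / det = [(4.5157)(0.1536) - (-1.4844)^2] / 18.18810313 = -1.50983184 / 18.18810313 = -0.083
So phi_hat = [-0.3560, -0.0830].
Therefore phi_hat_2 = -0.0830.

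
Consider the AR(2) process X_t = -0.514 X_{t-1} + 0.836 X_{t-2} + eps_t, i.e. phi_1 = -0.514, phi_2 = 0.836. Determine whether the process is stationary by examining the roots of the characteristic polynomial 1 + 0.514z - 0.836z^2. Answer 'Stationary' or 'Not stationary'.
\text{Not stationary}

The AR(p) characteristic polynomial is P(z) = 1 + 0.514z - 0.836z^2.
Stationarity requires all roots to lie outside the unit circle, i.e. |z| > 1 for every root.
Set 1 + (0.514) z + (-0.836) z^2 = 0, i.e. a z^2 + b z + c = 0 with a = -0.836, b = 0.514, c = 1.
Discriminant D = b^2 - 4ac = (0.514)^2 - 4*(-0.836)*1 = 0.264196 - (-3.344) = 3.608196.
D >= 0, so the roots are real: z = (-b +/- sqrt(D)) / (2a) = (-0.514 +/- 1.899525) / (-1.672).
  z_1 = (-0.514 + 1.899525) / (-1.672) = -0.8287,   |z_1| = 0.8287.
  z_2 = (-0.514 - 1.899525) / (-1.672) = 1.4435,   |z_2| = 1.4435.
Moduli of all roots: 0.8287, 1.4435.
All moduli strictly greater than 1? No.
Verdict: Not stationary.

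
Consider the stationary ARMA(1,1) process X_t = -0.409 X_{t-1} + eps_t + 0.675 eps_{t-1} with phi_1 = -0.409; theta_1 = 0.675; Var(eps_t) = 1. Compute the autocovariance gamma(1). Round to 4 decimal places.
\gamma(1) = 0.2312

Multiply the model equation by X_{t-k} and take expectations. With theta_0 = psi_0 = 1 and psi_j the MA(infinity) weights, this gives
  gamma(k) - sum_i phi_i gamma(k-i) = c_k,
  c_k = sigma^2 * sum_{j=k..q} theta_j psi_{j-k}   (c_k = 0 for k > q),
using gamma(-m) = gamma(m).
psi-weights needed (psi_j = theta_j + sum_i phi_i psi_{j-i}):
  psi_1 = theta_1 + phi_1 = 0.675 + (-0.409) = 0.266
Right-hand sides:
  c_0 = sigma^2 (1 + theta_1 psi_1) = 1 * (1 + (0.675)(0.266)) = 1 * 1.17955 = 1.17955
  c_1 = sigma^2 theta_1 = 1 * (0.675) = 0.675
  c_2 = 0
Equations for k = 0 and k = 1 (AR order 1):
  gamma(0) = phi_1 gamma(1) + c_0
  gamma(1) = phi_1 gamma(0) + c_1
Substituting the second into the first: gamma(0) (1 - phi_1^2) = c_0 + phi_1 c_1, so
  gamma(0) = (c_0 + phi_1 c_1) / (1 - phi_1^2) = (1.17955 + (-0.409)(0.675)) / (1 - (-0.409)^2) = 0.903475 / 0.832719 = 1.08497.
  gamma(1) = phi_1 gamma(0) + c_1 = (-0.409)(1.08497) + (0.675) = 0.231247.
Therefore gamma(1) = 0.2312 (to 4 decimal places).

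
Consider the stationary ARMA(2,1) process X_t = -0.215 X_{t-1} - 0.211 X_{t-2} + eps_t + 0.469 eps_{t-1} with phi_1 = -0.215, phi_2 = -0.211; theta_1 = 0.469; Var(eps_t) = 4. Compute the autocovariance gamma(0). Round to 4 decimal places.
\gamma(0) = 4.5536

Multiply the model equation by X_{t-k} and take expectations. With theta_0 = psi_0 = 1 and psi_j the MA(infinity) weights, this gives
  gamma(k) - sum_i phi_i gamma(k-i) = c_k,
  c_k = sigma^2 * sum_{j=k..q} theta_j psi_{j-k}   (c_k = 0 for k > q),
using gamma(-m) = gamma(m).
psi-weights needed (psi_j = theta_j + sum_i phi_i psi_{j-i}):
  psi_1 = theta_1 + phi_1 = 0.469 + (-0.215) = 0.254
Right-hand sides:
  c_0 = sigma^2 (1 + theta_1 psi_1) = 4 * (1 + (0.469)(0.254)) = 4 * 1.119126 = 4.476504
  c_1 = sigma^2 theta_1 = 4 * (0.469) = 1.876
  c_2 = 0
Equations for k = 0, 1, 2 (AR order 2, c_2 = 0):
  (E0) gamma(0) = phi_1 gamma(1) + phi_2 gamma(2) + c_0
  (E1) gamma(1) = phi_1 gamma(0) + phi_2 gamma(1) + c_1
  (E2) gamma(2) = phi_1 gamma(1) + phi_2 gamma(0)
From (E1): gamma(1) = A gamma(0) + B with
  A = phi_1 / (1 - phi_2) = -0.215 / 1.211 = -0.177539,   B = c_1 / (1 - phi_2) = 1.876 / 1.211 = 1.549133.
Insert (E2) into (E0): gamma(0) (1 - phi_2^2) = phi_1 (1 + phi_2) gamma(1) + c_0.
  phi_1 (1 + phi_2) = (-0.215)(0.789) = -0.169635,   1 - phi_2^2 = 0.955479.
Replace gamma(1) by A gamma(0) + B and collect gamma(0):
  gamma(0) [0.955479 - (-0.169635)(-0.177539)] = (-0.169635)(1.549133) + 4.476504
  gamma(0) * 0.925362 = 4.213717
  gamma(0) = 4.213717 / 0.925362 = 4.553587.
Therefore gamma(0) = 4.5536 (to 4 decimal places).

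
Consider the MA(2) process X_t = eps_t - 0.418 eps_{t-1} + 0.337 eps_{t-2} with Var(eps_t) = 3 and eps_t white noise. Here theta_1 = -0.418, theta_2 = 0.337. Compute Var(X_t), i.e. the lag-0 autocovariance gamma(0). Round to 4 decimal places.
\gamma(0) = 3.8649

For an MA(q) process X_t = eps_t + sum_i theta_i eps_{t-i} with
Var(eps_t) = sigma^2, the variance is
  gamma(0) = sigma^2 * (1 + sum_i theta_i^2).
  sum_i theta_i^2 = (-0.418)^2 + (0.337)^2 = 0.174724 + 0.113569 = 0.288293.
  gamma(0) = 3 * (1 + 0.288293) = 3 * 1.288293 = 3.864879, which rounds to 3.8649.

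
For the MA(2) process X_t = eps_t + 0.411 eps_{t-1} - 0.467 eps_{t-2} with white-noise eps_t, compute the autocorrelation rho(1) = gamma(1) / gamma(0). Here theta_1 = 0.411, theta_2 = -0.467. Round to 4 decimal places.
\rho(1) = 0.1579

For an MA(q) process with theta_0 = 1, the autocovariance is
  gamma(k) = sigma^2 * sum_{i=0..q-k} theta_i * theta_{i+k},
and rho(k) = gamma(k) / gamma(0). Sigma^2 cancels.
  numerator   = (1)*(0.411) + (0.411)*(-0.467) = 0.219063.
  denominator = (1)^2 + (0.411)^2 + (-0.467)^2 = 1.38701.
  rho(1) = 0.219063 / 1.38701 = 0.1579.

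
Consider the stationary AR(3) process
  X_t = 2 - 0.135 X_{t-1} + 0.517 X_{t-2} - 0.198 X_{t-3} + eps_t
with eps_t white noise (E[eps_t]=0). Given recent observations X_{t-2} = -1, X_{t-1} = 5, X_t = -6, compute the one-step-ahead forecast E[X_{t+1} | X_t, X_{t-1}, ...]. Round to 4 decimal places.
E[X_{t+1} \mid \mathcal F_t] = 5.5930

For an AR(p) model X_t = c + sum_i phi_i X_{t-i} + eps_t, the
one-step-ahead conditional mean is
  E[X_{t+1} | X_t, ...] = c + sum_i phi_i X_{t+1-i}.
Substitute known values:
  E[X_{t+1} | ...] = 2 + (-0.135) * (-6) + (0.517) * (5) + (-0.198) * (-1)
                   = 5.5930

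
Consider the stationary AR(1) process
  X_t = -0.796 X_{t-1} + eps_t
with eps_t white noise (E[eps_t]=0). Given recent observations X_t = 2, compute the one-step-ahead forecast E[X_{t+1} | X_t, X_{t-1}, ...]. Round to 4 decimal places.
E[X_{t+1} \mid \mathcal F_t] = -1.5920

For an AR(p) model X_t = c + sum_i phi_i X_{t-i} + eps_t, the
one-step-ahead conditional mean is
  E[X_{t+1} | X_t, ...] = c + sum_i phi_i X_{t+1-i}.
Substitute known values:
  E[X_{t+1} | ...] = (-0.796) * (2)
                   = -1.5920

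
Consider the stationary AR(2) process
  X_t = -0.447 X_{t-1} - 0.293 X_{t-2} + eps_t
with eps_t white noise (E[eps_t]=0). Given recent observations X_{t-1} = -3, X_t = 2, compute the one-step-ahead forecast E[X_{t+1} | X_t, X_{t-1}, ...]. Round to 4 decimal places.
E[X_{t+1} \mid \mathcal F_t] = -0.0150

For an AR(p) model X_t = c + sum_i phi_i X_{t-i} + eps_t, the
one-step-ahead conditional mean is
  E[X_{t+1} | X_t, ...] = c + sum_i phi_i X_{t+1-i}.
Substitute known values:
  E[X_{t+1} | ...] = (-0.447) * (2) + (-0.293) * (-3)
                   = -0.0150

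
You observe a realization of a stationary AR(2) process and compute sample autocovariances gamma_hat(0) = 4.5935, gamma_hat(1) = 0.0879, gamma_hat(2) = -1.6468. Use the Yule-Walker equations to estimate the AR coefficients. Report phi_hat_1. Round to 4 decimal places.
\hat\phi_{1} = 0.0260

The Yule-Walker equations for an AR(p) process read, in matrix form,
  Gamma_p phi = r_p,   with   (Gamma_p)_{ij} = gamma(|i - j|),
                       (r_p)_i = gamma(i),   i,j = 1..p.
Substitute the sample gammas (Toeplitz matrix and right-hand side of size 2):
  Gamma_p = [[4.5935, 0.0879], [0.0879, 4.5935]]
  r_p     = [0.0879, -1.6468]
Written out:
  4.5935 phi_1 + 0.0879 phi_2 = 0.0879
  0.0879 phi_1 + 4.5935 phi_2 = -1.6468
Solve by Cramer's rule:
  det = gamma(0)^2 - gamma(1)^2 = (4.5935)^2 - (0.0879)^2 = 21.10024225 - 0.00772641 = 21.09251584
  phi_hat_1 = [gamma(1) gamma(0) - gamma(1) gamma(2)] / det = [(0.0879)(4.5935) - (0.0879)(-1.6468)] / 21.09251584 = 0.54852237 / 21.09251584 = 0.026
  phi_hat_2 = [gamma(0) gamma(2) - gamma(1)^2] / det = [(4.5935)(-1.6468) - (0.0879)^2] / 21.09251584 = -7.57230221 / 21.09251584 = -0.359
So phi_hat = [0.0260, -0.3590].
Therefore phi_hat_1 = 0.0260.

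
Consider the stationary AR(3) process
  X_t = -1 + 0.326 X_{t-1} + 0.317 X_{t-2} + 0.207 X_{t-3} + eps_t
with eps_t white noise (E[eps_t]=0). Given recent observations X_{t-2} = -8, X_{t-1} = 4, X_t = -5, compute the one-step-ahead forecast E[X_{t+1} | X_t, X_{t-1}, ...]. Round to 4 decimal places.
E[X_{t+1} \mid \mathcal F_t] = -3.0180

For an AR(p) model X_t = c + sum_i phi_i X_{t-i} + eps_t, the
one-step-ahead conditional mean is
  E[X_{t+1} | X_t, ...] = c + sum_i phi_i X_{t+1-i}.
Substitute known values:
  E[X_{t+1} | ...] = -1 + (0.326) * (-5) + (0.317) * (4) + (0.207) * (-8)
                   = -3.0180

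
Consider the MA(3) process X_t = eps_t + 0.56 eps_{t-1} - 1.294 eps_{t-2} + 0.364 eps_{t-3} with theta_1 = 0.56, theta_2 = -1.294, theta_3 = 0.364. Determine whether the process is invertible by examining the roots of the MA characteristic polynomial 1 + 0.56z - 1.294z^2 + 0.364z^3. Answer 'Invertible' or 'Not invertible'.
\text{Not invertible}

The MA(q) characteristic polynomial is P(z) = 1 + 0.56z - 1.294z^2 + 0.364z^3.
Invertibility requires all roots to lie outside the unit circle, i.e. |z| > 1 for every root.
Degree 3: look for a simple real root z0 first, then factor out (1 - z/z0) and solve the remaining quadratic.
Testing z0 = 2.5: P(2.5) = 1 + (0.56)(2.5) + (-1.294)(2.5)^2 + (0.364)(2.5)^3
  = 1 + (1.4) + (-8.0875) + (5.6875) = 0.  So z_0 = 2.5 is a root, |z_0| = 2.5.
Divide out the factor (1 - 0.4 z) = (1 - z/z0) (since 1/z0 = 0.4):
  P(z) = (1 - 0.4 z)(1 + (0.96) z + (-0.91) z^2)
  [check: z-coef 0.96 - (0.4) = 0.56; z^2-coef -0.91 - (0.4)(0.96) = -1.294; z^3-coef -(0.4)(-0.91) = 0.364.]
Remaining roots from the quadratic factor 1 + (0.96) z + (-0.91) z^2:
  Set 1 + (0.96) z + (-0.91) z^2 = 0, i.e. a z^2 + b z + c = 0 with a = -0.91, b = 0.96, c = 1.
  Discriminant D = b^2 - 4ac = (0.96)^2 - 4*(-0.91)*1 = 0.9216 - (-3.64) = 4.5616.
  D >= 0, so the roots are real: z = (-b +/- sqrt(D)) / (2a) = (-0.96 +/- 2.13579) / (-1.82).
    z_1 = (-0.96 + 2.13579) / (-1.82) = -0.646,   |z_1| = 0.646.
    z_2 = (-0.96 - 2.13579) / (-1.82) = 1.701,   |z_2| = 1.701.
Moduli of all roots: 2.5000, 0.6460, 1.7010.
All moduli strictly greater than 1? No.
Verdict: Not invertible.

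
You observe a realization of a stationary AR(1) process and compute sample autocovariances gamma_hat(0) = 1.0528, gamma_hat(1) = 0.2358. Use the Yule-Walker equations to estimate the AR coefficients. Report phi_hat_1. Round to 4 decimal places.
\hat\phi_{1} = 0.2240

The Yule-Walker equations for an AR(p) process read, in matrix form,
  Gamma_p phi = r_p,   with   (Gamma_p)_{ij} = gamma(|i - j|),
                       (r_p)_i = gamma(i),   i,j = 1..p.
Substitute the sample gammas (Toeplitz matrix and right-hand side of size 1):
  Gamma_p = [[1.0528]]
  r_p     = [0.2358]
With p = 1 this is the single equation gamma(0) phi_1 = gamma(1):
  phi_hat_1 = gamma(1) / gamma(0) = 0.2358 / 1.0528 = 0.2240.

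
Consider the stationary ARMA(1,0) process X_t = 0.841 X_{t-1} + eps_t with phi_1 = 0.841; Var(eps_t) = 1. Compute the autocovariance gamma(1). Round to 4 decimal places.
\gamma(1) = 2.8731

Multiply the model equation by X_{t-k} and take expectations. With theta_0 = psi_0 = 1 and psi_j the MA(infinity) weights, this gives
  gamma(k) - sum_i phi_i gamma(k-i) = c_k,
  c_k = sigma^2 * sum_{j=k..q} theta_j psi_{j-k}   (c_k = 0 for k > q),
using gamma(-m) = gamma(m).
Pure AR (q = 0): c_0 = sigma^2 = 1, c_k = 0 for k >= 1.
Equations for k = 0 and k = 1 (AR order 1):
  gamma(0) = phi_1 gamma(1) + c_0
  gamma(1) = phi_1 gamma(0) + c_1
Substituting the second into the first: gamma(0) (1 - phi_1^2) = c_0 + phi_1 c_1, so
  gamma(0) = c_0 / (1 - phi_1^2) = 1 / (1 - (0.841)^2) = 1 / 0.292719 = 3.416246.
  gamma(1) = phi_1 gamma(0) = (0.841)(3.416246) = 2.873063.
Therefore gamma(1) = 2.8731 (to 4 decimal places).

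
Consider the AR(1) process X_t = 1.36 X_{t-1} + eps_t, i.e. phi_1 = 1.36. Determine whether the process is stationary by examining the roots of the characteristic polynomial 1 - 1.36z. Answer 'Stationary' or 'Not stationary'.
\text{Not stationary}

The AR(p) characteristic polynomial is P(z) = 1 - 1.36z.
Stationarity requires all roots to lie outside the unit circle, i.e. |z| > 1 for every root.
This is linear in z: 1 + (-1.36) z = 0  =>  z = -1/(-1.36) = 0.735294,  |z| = 0.735294.
Moduli of all roots: 0.7353.
All moduli strictly greater than 1? No.
Verdict: Not stationary.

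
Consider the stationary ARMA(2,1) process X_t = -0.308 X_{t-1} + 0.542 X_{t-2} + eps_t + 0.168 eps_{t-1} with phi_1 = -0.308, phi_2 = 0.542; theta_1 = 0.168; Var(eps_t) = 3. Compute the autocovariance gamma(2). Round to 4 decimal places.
\gamma(2) = 4.3218

Multiply the model equation by X_{t-k} and take expectations. With theta_0 = psi_0 = 1 and psi_j the MA(infinity) weights, this gives
  gamma(k) - sum_i phi_i gamma(k-i) = c_k,
  c_k = sigma^2 * sum_{j=k..q} theta_j psi_{j-k}   (c_k = 0 for k > q),
using gamma(-m) = gamma(m).
psi-weights needed (psi_j = theta_j + sum_i phi_i psi_{j-i}):
  psi_1 = theta_1 + phi_1 = 0.168 + (-0.308) = -0.14
Right-hand sides:
  c_0 = sigma^2 (1 + theta_1 psi_1) = 3 * (1 + (0.168)(-0.14)) = 3 * 0.97648 = 2.92944
  c_1 = sigma^2 theta_1 = 3 * (0.168) = 0.504
  c_2 = 0
Equations for k = 0, 1, 2 (AR order 2, c_2 = 0):
  (E0) gamma(0) = phi_1 gamma(1) + phi_2 gamma(2) + c_0
  (E1) gamma(1) = phi_1 gamma(0) + phi_2 gamma(1) + c_1
  (E2) gamma(2) = phi_1 gamma(1) + phi_2 gamma(0)
From (E1): gamma(1) = A gamma(0) + B with
  A = phi_1 / (1 - phi_2) = -0.308 / 0.458 = -0.672489,   B = c_1 / (1 - phi_2) = 0.504 / 0.458 = 1.100437.
Insert (E2) into (E0): gamma(0) (1 - phi_2^2) = phi_1 (1 + phi_2) gamma(1) + c_0.
  phi_1 (1 + phi_2) = (-0.308)(1.542) = -0.474936,   1 - phi_2^2 = 0.706236.
Replace gamma(1) by A gamma(0) + B and collect gamma(0):
  gamma(0) [0.706236 - (-0.474936)(-0.672489)] = (-0.474936)(1.100437) + 2.92944
  gamma(0) * 0.386847 = 2.406803
  gamma(0) = 2.406803 / 0.386847 = 6.221593.
  gamma(1) = A gamma(0) + B = (-0.672489)(6.221593) + (1.100437) = -3.083517.
  gamma(2) = phi_1 gamma(1) + phi_2 gamma(0) = (-0.308)(-3.083517) + (0.542)(6.221593) = 4.321827.
Therefore gamma(2) = 4.3218 (to 4 decimal places).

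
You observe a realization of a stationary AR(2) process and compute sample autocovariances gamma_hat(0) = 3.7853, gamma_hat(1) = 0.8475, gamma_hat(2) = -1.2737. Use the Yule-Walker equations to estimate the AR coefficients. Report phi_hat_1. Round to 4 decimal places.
\hat\phi_{1} = 0.3150

The Yule-Walker equations for an AR(p) process read, in matrix form,
  Gamma_p phi = r_p,   with   (Gamma_p)_{ij} = gamma(|i - j|),
                       (r_p)_i = gamma(i),   i,j = 1..p.
Substitute the sample gammas (Toeplitz matrix and right-hand side of size 2):
  Gamma_p = [[3.7853, 0.8475], [0.8475, 3.7853]]
  r_p     = [0.8475, -1.2737]
Written out:
  3.7853 phi_1 + 0.8475 phi_2 = 0.8475
  0.8475 phi_1 + 3.7853 phi_2 = -1.2737
Solve by Cramer's rule:
  det = gamma(0)^2 - gamma(1)^2 = (3.7853)^2 - (0.8475)^2 = 14.32849609 - 0.71825625 = 13.61023984
  phi_hat_1 = [gamma(1) gamma(0) - gamma(1) gamma(2)] / det = [(0.8475)(3.7853) - (0.8475)(-1.2737)] / 13.61023984 = 4.2875025 / 13.61023984 = 0.315
  phi_hat_2 = [gamma(0) gamma(2) - gamma(1)^2] / det = [(3.7853)(-1.2737) - (0.8475)^2] / 13.61023984 = -5.53959286 / 13.61023984 = -0.407
So phi_hat = [0.3150, -0.4070].
Therefore phi_hat_1 = 0.3150.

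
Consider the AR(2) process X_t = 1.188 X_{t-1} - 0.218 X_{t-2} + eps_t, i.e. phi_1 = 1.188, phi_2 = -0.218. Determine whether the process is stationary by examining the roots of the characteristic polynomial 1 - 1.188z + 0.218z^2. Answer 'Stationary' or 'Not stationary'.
\text{Stationary}

The AR(p) characteristic polynomial is P(z) = 1 - 1.188z + 0.218z^2.
Stationarity requires all roots to lie outside the unit circle, i.e. |z| > 1 for every root.
Set 1 + (-1.188) z + (0.218) z^2 = 0, i.e. a z^2 + b z + c = 0 with a = 0.218, b = -1.188, c = 1.
Discriminant D = b^2 - 4ac = (-1.188)^2 - 4*(0.218)*1 = 1.411344 - (0.872) = 0.539344.
D >= 0, so the roots are real: z = (-b +/- sqrt(D)) / (2a) = (1.188 +/- 0.7344) / (0.436).
  z_1 = (1.188 + 0.7344) / (0.436) = 4.4092,   |z_1| = 4.4092.
  z_2 = (1.188 - 0.7344) / (0.436) = 1.0404,   |z_2| = 1.0404.
Moduli of all roots: 4.4092, 1.0404.
All moduli strictly greater than 1? Yes.
Verdict: Stationary.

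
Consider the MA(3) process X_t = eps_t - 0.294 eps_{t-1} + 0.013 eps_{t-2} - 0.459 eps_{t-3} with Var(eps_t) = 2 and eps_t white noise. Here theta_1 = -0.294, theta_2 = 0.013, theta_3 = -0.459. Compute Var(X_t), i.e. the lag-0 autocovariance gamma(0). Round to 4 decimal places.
\gamma(0) = 2.5946

For an MA(q) process X_t = eps_t + sum_i theta_i eps_{t-i} with
Var(eps_t) = sigma^2, the variance is
  gamma(0) = sigma^2 * (1 + sum_i theta_i^2).
  sum_i theta_i^2 = (-0.294)^2 + (0.013)^2 + (-0.459)^2 = 0.086436 + 0.000169 + 0.210681 = 0.297286.
  gamma(0) = 2 * (1 + 0.297286) = 2 * 1.297286 = 2.594572, which rounds to 2.5946.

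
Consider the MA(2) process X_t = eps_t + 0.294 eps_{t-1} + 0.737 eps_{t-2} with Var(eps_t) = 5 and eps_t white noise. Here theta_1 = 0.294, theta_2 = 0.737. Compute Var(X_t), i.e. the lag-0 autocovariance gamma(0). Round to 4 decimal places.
\gamma(0) = 8.1480

For an MA(q) process X_t = eps_t + sum_i theta_i eps_{t-i} with
Var(eps_t) = sigma^2, the variance is
  gamma(0) = sigma^2 * (1 + sum_i theta_i^2).
  sum_i theta_i^2 = (0.294)^2 + (0.737)^2 = 0.086436 + 0.543169 = 0.629605.
  gamma(0) = 5 * (1 + 0.629605) = 5 * 1.629605 = 8.148025, which rounds to 8.1480.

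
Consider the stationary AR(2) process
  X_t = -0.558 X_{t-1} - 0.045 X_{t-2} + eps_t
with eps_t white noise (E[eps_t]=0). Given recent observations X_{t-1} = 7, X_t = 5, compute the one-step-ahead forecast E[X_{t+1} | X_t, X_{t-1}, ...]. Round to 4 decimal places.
E[X_{t+1} \mid \mathcal F_t] = -3.1050

For an AR(p) model X_t = c + sum_i phi_i X_{t-i} + eps_t, the
one-step-ahead conditional mean is
  E[X_{t+1} | X_t, ...] = c + sum_i phi_i X_{t+1-i}.
Substitute known values:
  E[X_{t+1} | ...] = (-0.558) * (5) + (-0.045) * (7)
                   = -3.1050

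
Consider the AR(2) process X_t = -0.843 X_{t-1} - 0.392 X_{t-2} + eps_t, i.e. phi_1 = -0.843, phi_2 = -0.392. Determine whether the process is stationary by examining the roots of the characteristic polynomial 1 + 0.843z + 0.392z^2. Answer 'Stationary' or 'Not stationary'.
\text{Stationary}

The AR(p) characteristic polynomial is P(z) = 1 + 0.843z + 0.392z^2.
Stationarity requires all roots to lie outside the unit circle, i.e. |z| > 1 for every root.
Set 1 + (0.843) z + (0.392) z^2 = 0, i.e. a z^2 + b z + c = 0 with a = 0.392, b = 0.843, c = 1.
Discriminant D = b^2 - 4ac = (0.843)^2 - 4*(0.392)*1 = 0.710649 - (1.568) = -0.857351.
D < 0, so the roots are the complex-conjugate pair z = (-b +/- i sqrt(-D)) / (2a) = -1.0753 +/- 1.181i.
For a conjugate pair |z|^2 = z * conj(z) = (product of roots) = c/a = 1/(0.392) = 2.55102, so |z| = sqrt(2.55102) = 1.5972 for both roots.
Moduli of all roots: 1.5972, 1.5972.
All moduli strictly greater than 1? Yes.
Verdict: Stationary.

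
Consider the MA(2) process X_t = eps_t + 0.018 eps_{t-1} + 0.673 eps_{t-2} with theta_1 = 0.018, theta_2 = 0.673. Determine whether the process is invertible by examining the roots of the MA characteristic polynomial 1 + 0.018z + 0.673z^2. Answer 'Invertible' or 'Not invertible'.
\text{Invertible}

The MA(q) characteristic polynomial is P(z) = 1 + 0.018z + 0.673z^2.
Invertibility requires all roots to lie outside the unit circle, i.e. |z| > 1 for every root.
Set 1 + (0.018) z + (0.673) z^2 = 0, i.e. a z^2 + b z + c = 0 with a = 0.673, b = 0.018, c = 1.
Discriminant D = b^2 - 4ac = (0.018)^2 - 4*(0.673)*1 = 0.000324 - (2.692) = -2.691676.
D < 0, so the roots are the complex-conjugate pair z = (-b +/- i sqrt(-D)) / (2a) = -0.0134 +/- 1.2189i.
For a conjugate pair |z|^2 = z * conj(z) = (product of roots) = c/a = 1/(0.673) = 1.485884, so |z| = sqrt(1.485884) = 1.219 for both roots.
Moduli of all roots: 1.2190, 1.2190.
All moduli strictly greater than 1? Yes.
Verdict: Invertible.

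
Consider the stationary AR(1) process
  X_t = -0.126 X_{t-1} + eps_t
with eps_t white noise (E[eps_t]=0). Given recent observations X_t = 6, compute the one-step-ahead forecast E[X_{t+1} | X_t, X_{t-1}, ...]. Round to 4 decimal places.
E[X_{t+1} \mid \mathcal F_t] = -0.7560

For an AR(p) model X_t = c + sum_i phi_i X_{t-i} + eps_t, the
one-step-ahead conditional mean is
  E[X_{t+1} | X_t, ...] = c + sum_i phi_i X_{t+1-i}.
Substitute known values:
  E[X_{t+1} | ...] = (-0.126) * (6)
                   = -0.7560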